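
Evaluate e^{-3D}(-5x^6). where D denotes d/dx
- 5 x^{6} + 90 x^{5} - 675 x^{4} + 2700 x^{3} - 6075 x^{2} + 7290 x - 3645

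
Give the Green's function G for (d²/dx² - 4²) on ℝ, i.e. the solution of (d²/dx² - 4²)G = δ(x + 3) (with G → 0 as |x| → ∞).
-\frac{e^{-4|x + 3|}}{8}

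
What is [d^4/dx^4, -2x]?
-8\frac{d^{3}}{dx^{3}}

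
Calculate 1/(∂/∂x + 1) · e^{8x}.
\frac{e^{8 x}}{9}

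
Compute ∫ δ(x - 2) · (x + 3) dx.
5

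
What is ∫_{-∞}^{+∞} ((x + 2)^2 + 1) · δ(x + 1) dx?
2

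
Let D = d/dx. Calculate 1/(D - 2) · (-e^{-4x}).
\frac{e^{- 4 x}}{6}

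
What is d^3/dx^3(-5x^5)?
- 300 x^{2}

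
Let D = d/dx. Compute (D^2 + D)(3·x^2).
6 x + 6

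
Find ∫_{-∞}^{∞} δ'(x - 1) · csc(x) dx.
\cot{\left(1 \right)} \csc{\left(1 \right)}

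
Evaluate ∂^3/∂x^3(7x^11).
6930 x^{8}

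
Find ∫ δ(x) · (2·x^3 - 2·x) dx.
0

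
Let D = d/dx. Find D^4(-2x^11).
- 15840 x^{7}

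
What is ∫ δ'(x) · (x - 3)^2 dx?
6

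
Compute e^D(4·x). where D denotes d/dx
4 x + 4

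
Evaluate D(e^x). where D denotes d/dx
e^{x}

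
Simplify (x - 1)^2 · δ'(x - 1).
0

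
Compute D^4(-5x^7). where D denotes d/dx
- 4200 x^{3}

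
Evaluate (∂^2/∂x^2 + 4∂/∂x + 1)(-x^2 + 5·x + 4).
- x^{2} - 3 x + 22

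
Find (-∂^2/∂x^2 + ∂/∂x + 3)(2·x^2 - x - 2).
6 x^{2} + x - 11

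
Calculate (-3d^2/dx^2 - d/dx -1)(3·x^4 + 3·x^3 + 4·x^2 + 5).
- 3 x^{4} - 15 x^{3} - 121 x^{2} - 62 x - 29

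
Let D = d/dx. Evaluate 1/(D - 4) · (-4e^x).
\frac{4 e^{x}}{3}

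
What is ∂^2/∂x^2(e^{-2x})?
4 e^{- 2 x}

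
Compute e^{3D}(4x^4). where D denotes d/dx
4 x^{4} + 48 x^{3} + 216 x^{2} + 432 x + 324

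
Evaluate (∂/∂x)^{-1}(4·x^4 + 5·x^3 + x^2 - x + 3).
\frac{4 x^{5}}{5} + \frac{5 x^{4}}{4} + \frac{x^{3}}{3} - \frac{x^{2}}{2} + 3 x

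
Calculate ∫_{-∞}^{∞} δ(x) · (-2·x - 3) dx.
-3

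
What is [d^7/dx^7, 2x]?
14\frac{d^{6}}{dx^{6}}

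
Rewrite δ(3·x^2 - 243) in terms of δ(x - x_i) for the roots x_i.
\frac{\delta(x - 9) + \delta(x + 9)}{54}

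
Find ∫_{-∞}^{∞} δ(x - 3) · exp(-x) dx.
e^{-3}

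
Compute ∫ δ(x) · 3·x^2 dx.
0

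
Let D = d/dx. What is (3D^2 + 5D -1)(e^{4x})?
67 e^{4 x}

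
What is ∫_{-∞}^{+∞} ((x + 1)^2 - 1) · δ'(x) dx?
-2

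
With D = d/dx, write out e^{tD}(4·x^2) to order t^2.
4 t^{2} + 8 t x + 4 x^{2}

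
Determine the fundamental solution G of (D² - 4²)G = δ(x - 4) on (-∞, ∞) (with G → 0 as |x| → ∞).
-\frac{e^{-4|x - 4|}}{8}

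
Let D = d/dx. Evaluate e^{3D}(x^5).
x^{5} + 15 x^{4} + 90 x^{3} + 270 x^{2} + 405 x + 243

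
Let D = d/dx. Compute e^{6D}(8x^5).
8 x^{5} + 240 x^{4} + 2880 x^{3} + 17280 x^{2} + 51840 x + 62208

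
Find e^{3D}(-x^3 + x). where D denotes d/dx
- x^{3} - 9 x^{2} - 26 x - 24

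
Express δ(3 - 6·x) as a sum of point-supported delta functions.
\frac{\delta(x - 1/2)}{6}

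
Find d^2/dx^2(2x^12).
264 x^{10}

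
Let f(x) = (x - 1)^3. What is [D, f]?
3 \left(x - 1\right)^{2}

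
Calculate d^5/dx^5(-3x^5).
-360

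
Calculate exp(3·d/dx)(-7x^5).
- 7 x^{5} - 105 x^{4} - 630 x^{3} - 1890 x^{2} - 2835 x - 1701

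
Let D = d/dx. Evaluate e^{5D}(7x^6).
7 x^{6} + 210 x^{5} + 2625 x^{4} + 17500 x^{3} + 65625 x^{2} + 131250 x + 109375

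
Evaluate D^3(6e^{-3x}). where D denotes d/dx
- 162 e^{- 3 x}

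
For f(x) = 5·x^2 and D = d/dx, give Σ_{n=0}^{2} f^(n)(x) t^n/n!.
5 t^{2} + 10 t x + 5 x^{2}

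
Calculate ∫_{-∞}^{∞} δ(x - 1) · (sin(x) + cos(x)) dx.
\cos{\left(1 \right)} + \sin{\left(1 \right)}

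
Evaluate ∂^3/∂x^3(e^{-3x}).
- 27 e^{- 3 x}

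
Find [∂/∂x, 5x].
5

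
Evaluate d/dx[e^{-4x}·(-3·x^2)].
6 x \left(2 x - 1\right) e^{- 4 x}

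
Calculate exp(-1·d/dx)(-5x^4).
- 5 x^{4} + 20 x^{3} - 30 x^{2} + 20 x - 5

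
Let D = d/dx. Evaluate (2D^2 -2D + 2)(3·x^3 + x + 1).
2 x \left(3 x^{2} - 9 x + 19\right)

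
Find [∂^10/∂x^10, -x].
-10\frac{d^{9}}{dx^{9}}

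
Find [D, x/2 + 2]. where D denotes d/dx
\frac{1}{2}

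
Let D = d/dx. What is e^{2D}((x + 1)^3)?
x^{3} + 9 x^{2} + 27 x + 27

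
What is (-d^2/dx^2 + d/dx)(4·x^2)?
8 x - 8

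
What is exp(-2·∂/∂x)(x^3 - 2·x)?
x^{3} - 6 x^{2} + 10 x - 4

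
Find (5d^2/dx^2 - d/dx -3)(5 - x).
3 x - 14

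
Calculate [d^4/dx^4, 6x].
24\frac{d^{3}}{dx^{3}}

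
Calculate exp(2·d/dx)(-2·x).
- 2 x - 4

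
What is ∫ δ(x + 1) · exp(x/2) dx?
e^{- \frac{1}{2}}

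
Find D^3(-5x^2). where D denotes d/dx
0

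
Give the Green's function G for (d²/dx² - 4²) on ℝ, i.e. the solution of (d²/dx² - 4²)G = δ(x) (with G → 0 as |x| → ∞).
-\frac{e^{-4|x|}}{8}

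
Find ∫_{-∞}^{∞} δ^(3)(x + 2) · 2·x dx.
0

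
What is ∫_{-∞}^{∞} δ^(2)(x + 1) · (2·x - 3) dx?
0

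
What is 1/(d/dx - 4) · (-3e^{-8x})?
\frac{e^{- 8 x}}{4}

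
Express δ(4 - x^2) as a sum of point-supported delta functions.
\frac{\delta(x - 2) + \delta(x + 2)}{4}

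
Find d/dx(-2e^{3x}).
- 6 e^{3 x}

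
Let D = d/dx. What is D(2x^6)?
12 x^{5}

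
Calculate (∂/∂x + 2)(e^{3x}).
5 e^{3 x}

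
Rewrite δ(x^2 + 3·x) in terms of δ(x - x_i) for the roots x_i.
\frac{\delta(x + 3) + \delta(x)}{3}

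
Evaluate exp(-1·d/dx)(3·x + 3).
3 x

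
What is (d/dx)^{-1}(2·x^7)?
\frac{x^{8}}{4}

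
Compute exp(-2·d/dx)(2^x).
2^{x - 2}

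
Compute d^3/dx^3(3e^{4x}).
192 e^{4 x}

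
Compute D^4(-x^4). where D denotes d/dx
-24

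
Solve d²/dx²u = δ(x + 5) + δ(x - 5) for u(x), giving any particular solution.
\frac{|x + 5|}{2} + \frac{|x - 5|}{2}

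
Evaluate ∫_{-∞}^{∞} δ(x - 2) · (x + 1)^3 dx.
27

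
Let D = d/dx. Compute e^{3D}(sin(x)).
\sin{\left(x + 3 \right)}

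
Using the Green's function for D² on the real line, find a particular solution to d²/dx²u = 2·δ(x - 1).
|x - 1|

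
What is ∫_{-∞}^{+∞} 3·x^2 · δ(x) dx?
0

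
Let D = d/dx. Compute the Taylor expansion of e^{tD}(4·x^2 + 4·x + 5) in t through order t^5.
4 t^{2} + 4 t \left(2 x + 1\right) + 4 x^{2} + 4 x + 5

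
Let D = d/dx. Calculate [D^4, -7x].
-28D^{3}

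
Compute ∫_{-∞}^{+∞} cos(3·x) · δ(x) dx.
1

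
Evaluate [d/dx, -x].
-1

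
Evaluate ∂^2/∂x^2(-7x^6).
- 210 x^{4}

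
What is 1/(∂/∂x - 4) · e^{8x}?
\frac{e^{8 x}}{4}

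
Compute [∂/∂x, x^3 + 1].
3 x^{2}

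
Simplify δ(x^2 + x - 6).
\frac{\delta(x + 3) + \delta(x - 2)}{5}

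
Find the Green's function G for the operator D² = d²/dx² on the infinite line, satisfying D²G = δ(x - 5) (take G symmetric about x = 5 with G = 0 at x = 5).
\frac{|x - 5|}{2}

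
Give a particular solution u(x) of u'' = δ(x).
\frac{|x|}{2}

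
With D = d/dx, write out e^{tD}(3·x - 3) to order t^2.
3 t + 3 x - 3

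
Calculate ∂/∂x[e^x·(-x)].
\left(- x - 1\right) e^{x}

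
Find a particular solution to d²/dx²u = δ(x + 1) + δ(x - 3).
\frac{|x + 1|}{2} + \frac{|x - 3|}{2}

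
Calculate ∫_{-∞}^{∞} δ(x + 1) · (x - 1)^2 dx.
4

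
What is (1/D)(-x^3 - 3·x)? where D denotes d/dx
- \frac{x^{4}}{4} - \frac{3 x^{2}}{2}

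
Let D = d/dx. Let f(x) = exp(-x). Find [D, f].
- e^{- x}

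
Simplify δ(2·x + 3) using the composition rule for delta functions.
\frac{\delta(x + 3/2)}{2}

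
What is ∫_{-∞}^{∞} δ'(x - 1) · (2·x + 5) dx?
-2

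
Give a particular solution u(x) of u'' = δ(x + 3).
\frac{|x + 3|}{2}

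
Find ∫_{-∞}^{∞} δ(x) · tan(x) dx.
0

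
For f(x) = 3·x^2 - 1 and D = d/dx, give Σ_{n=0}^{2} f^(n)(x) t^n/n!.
3 t^{2} + 6 t x + 3 x^{2} - 1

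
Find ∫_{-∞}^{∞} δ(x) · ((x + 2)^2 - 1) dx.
3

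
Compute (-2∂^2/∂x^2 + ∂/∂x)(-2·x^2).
8 - 4 x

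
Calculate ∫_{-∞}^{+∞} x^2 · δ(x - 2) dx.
4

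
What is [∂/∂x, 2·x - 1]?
2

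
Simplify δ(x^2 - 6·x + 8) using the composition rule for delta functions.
\frac{\delta(x - 4) + \delta(x - 2)}{2}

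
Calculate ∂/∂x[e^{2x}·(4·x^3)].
x^{2} \left(8 x + 12\right) e^{2 x}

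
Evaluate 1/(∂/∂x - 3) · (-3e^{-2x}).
\frac{3 e^{- 2 x}}{5}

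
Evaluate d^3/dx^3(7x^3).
42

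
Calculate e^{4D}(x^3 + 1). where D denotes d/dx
x^{3} + 12 x^{2} + 48 x + 65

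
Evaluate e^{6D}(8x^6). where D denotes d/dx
8 x^{6} + 288 x^{5} + 4320 x^{4} + 34560 x^{3} + 155520 x^{2} + 373248 x + 373248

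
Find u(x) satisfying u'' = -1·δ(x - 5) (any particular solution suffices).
-\frac{|x - 5|}{2}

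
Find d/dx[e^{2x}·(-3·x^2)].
6 x \left(- x - 1\right) e^{2 x}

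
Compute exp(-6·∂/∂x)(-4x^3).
- 4 x^{3} + 72 x^{2} - 432 x + 864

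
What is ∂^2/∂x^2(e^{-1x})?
e^{- x}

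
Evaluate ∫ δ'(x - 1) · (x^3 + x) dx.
-4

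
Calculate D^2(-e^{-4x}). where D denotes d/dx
- 16 e^{- 4 x}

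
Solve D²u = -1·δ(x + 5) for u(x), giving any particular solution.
-\frac{|x + 5|}{2}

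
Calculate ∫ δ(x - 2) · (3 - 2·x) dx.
-1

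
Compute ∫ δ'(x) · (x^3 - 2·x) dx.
2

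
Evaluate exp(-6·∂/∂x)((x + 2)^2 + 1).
x^{2} - 8 x + 17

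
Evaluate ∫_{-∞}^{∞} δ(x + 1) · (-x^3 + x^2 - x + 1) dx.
4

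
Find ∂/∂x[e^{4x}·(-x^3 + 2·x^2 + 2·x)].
\left(- 4 x^{3} + 5 x^{2} + 12 x + 2\right) e^{4 x}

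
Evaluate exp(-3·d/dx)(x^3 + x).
x^{3} - 9 x^{2} + 28 x - 30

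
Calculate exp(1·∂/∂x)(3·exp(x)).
3 e^{x + 1}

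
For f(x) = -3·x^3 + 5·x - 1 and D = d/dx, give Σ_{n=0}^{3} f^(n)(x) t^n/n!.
- 3 t^{3} - 9 t^{2} x - t \left(9 x^{2} - 5\right) - 3 x^{3} + 5 x - 1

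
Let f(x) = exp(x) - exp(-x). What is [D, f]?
2 \cosh{\left(x \right)}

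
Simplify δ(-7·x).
\frac{\delta(x)}{7}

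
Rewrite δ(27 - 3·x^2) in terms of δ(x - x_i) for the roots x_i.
\frac{\delta(x - 3) + \delta(x + 3)}{18}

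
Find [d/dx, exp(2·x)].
2 e^{2 x}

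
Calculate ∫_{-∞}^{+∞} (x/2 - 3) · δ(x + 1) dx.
- \frac{7}{2}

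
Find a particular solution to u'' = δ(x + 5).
\frac{|x + 5|}{2}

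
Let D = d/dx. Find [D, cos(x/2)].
- \frac{\sin{\left(\frac{x}{2} \right)}}{2}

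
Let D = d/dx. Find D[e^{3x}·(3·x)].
\left(9 x + 3\right) e^{3 x}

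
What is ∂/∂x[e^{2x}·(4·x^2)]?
8 x \left(x + 1\right) e^{2 x}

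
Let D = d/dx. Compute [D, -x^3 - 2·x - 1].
- 3 x^{2} - 2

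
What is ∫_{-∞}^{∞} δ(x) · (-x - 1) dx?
-1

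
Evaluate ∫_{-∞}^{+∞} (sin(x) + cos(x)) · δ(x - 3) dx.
\cos{\left(3 \right)} + \sin{\left(3 \right)}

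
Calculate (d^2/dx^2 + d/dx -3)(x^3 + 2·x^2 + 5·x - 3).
- 3 x^{3} - 3 x^{2} - 5 x + 18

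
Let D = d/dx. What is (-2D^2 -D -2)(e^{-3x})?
- 17 e^{- 3 x}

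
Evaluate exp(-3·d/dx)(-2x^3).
- 2 x^{3} + 18 x^{2} - 54 x + 54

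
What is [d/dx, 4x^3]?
12 x^{2}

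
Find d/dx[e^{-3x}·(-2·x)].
2 \left(3 x - 1\right) e^{- 3 x}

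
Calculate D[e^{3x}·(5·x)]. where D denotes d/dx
\left(15 x + 5\right) e^{3 x}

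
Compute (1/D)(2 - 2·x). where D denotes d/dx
- x^{2} + 2 x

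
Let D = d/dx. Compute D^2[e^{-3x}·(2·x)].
6 \left(3 x - 2\right) e^{- 3 x}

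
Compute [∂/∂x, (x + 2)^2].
2 x + 4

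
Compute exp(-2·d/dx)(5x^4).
5 x^{4} - 40 x^{3} + 120 x^{2} - 160 x + 80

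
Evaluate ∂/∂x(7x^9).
63 x^{8}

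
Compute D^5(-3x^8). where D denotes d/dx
- 20160 x^{3}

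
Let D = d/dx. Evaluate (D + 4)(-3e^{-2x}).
- 6 e^{- 2 x}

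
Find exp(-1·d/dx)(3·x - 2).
3 x - 5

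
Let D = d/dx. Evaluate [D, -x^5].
- 5 x^{4}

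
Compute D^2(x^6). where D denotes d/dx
30 x^{4}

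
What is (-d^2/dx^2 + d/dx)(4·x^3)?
12 x \left(x - 2\right)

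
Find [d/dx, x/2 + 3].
\frac{1}{2}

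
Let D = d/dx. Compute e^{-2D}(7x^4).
7 x^{4} - 56 x^{3} + 168 x^{2} - 224 x + 112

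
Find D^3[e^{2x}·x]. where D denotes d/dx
\left(8 x + 12\right) e^{2 x}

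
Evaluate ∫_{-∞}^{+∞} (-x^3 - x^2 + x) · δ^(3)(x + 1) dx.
6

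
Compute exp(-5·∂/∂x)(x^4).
x^{4} - 20 x^{3} + 150 x^{2} - 500 x + 625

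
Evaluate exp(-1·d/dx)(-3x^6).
- 3 x^{6} + 18 x^{5} - 45 x^{4} + 60 x^{3} - 45 x^{2} + 18 x - 3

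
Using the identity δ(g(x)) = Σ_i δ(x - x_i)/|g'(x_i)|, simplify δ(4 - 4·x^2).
\frac{\delta(x - 1) + \delta(x + 1)}{8}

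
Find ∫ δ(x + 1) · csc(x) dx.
- \csc{\left(1 \right)}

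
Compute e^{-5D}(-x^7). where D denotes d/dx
- x^{7} + 35 x^{6} - 525 x^{5} + 4375 x^{4} - 21875 x^{3} + 65625 x^{2} - 109375 x + 78125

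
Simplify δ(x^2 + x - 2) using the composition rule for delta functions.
\frac{\delta(x - 1) + \delta(x + 2)}{3}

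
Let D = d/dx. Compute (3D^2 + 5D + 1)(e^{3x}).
43 e^{3 x}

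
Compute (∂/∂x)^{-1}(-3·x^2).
- x^{3}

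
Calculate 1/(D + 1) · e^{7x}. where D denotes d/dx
\frac{e^{7 x}}{8}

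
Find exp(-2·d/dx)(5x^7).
5 x^{7} - 70 x^{6} + 420 x^{5} - 1400 x^{4} + 2800 x^{3} - 3360 x^{2} + 2240 x - 640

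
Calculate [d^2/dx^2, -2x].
-4\frac{d}{dx}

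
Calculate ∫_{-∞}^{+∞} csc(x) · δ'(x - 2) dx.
\cot{\left(2 \right)} \csc{\left(2 \right)}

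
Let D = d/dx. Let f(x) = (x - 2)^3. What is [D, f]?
3 \left(x - 2\right)^{2}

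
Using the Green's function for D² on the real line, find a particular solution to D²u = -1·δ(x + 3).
-\frac{|x + 3|}{2}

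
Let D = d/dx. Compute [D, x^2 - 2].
2 x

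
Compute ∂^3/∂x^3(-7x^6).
- 840 x^{3}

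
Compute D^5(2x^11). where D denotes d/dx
110880 x^{6}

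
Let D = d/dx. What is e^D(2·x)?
2 x + 2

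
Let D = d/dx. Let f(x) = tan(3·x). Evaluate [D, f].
\frac{3}{\cos^{2}{\left(3 x \right)}}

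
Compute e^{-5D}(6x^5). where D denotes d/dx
6 x^{5} - 150 x^{4} + 1500 x^{3} - 7500 x^{2} + 18750 x - 18750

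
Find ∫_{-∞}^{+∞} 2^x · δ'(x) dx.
- \log{\left(2 \right)}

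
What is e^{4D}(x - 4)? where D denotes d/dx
x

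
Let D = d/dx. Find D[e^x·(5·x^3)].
5 x^{2} \left(x + 3\right) e^{x}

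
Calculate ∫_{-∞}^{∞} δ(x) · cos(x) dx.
1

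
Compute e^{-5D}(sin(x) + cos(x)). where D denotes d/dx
\sqrt{2} \cos{\left(- x + \frac{\pi}{4} + 5 \right)}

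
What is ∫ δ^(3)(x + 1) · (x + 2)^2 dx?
0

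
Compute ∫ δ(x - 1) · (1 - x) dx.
0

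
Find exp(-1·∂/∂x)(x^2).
x^{2} - 2 x + 1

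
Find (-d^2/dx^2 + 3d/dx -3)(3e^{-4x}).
- 93 e^{- 4 x}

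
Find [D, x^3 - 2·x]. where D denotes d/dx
3 x^{2} - 2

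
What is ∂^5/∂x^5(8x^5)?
960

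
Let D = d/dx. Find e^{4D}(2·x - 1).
2 x + 7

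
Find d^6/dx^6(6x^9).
362880 x^{3}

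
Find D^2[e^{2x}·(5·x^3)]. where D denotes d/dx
10 x \left(2 x^{2} + 6 x + 3\right) e^{2 x}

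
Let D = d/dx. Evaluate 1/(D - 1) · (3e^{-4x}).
- \frac{3 e^{- 4 x}}{5}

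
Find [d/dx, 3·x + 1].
3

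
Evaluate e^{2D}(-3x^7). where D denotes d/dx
- 3 x^{7} - 42 x^{6} - 252 x^{5} - 840 x^{4} - 1680 x^{3} - 2016 x^{2} - 1344 x - 384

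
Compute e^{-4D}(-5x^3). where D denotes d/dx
- 5 x^{3} + 60 x^{2} - 240 x + 320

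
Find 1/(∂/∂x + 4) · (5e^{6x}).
\frac{e^{6 x}}{2}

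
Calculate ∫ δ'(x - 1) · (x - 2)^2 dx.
2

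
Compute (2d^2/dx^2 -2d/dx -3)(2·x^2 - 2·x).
- 6 x^{2} - 2 x + 12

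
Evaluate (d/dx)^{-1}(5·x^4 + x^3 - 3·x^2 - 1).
x^{5} + \frac{x^{4}}{4} - x^{3} - x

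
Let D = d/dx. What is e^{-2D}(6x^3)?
6 x^{3} - 36 x^{2} + 72 x - 48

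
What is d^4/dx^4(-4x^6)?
- 1440 x^{2}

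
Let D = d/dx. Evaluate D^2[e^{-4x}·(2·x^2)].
4 \left(8 x^{2} - 8 x + 1\right) e^{- 4 x}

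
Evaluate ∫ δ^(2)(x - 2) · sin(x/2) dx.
- \frac{\sin{\left(1 \right)}}{4}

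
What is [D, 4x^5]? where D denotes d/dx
20 x^{4}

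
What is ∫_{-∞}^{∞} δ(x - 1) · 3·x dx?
3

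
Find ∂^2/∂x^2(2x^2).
4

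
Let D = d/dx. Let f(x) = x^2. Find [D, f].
2 x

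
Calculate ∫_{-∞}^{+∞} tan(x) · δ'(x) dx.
-1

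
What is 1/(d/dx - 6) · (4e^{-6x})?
- \frac{e^{- 6 x}}{3}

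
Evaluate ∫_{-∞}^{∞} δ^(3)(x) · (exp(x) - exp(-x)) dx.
-2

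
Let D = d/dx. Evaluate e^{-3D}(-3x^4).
- 3 x^{4} + 36 x^{3} - 162 x^{2} + 324 x - 243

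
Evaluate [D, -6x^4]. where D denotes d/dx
- 24 x^{3}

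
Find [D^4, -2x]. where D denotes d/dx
-8D^{3}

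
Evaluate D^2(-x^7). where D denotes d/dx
- 42 x^{5}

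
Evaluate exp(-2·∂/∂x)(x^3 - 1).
x^{3} - 6 x^{2} + 12 x - 9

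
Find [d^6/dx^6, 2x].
12\frac{d^{5}}{dx^{5}}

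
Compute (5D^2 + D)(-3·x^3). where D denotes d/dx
9 x \left(- x - 10\right)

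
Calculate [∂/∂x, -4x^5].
- 20 x^{4}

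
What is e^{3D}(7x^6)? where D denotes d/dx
7 x^{6} + 126 x^{5} + 945 x^{4} + 3780 x^{3} + 8505 x^{2} + 10206 x + 5103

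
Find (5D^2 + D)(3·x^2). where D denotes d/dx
6 x + 30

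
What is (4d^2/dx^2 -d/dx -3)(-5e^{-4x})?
- 325 e^{- 4 x}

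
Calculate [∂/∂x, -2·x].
-2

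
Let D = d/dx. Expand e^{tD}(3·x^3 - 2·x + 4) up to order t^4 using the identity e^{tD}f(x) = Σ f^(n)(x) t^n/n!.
3 t^{3} + 9 t^{2} x + t \left(9 x^{2} - 2\right) + 3 x^{3} - 2 x + 4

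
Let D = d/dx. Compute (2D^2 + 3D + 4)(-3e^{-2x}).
- 18 e^{- 2 x}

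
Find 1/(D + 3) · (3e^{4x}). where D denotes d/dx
\frac{3 e^{4 x}}{7}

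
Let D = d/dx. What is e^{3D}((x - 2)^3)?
x^{3} + 3 x^{2} + 3 x + 1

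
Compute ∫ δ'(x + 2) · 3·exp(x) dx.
- \frac{3}{e^{2}}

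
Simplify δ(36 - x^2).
\frac{\delta(x - 6) + \delta(x + 6)}{12}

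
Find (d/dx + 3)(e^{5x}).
8 e^{5 x}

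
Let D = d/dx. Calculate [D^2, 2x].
4D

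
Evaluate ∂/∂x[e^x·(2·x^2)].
2 x \left(x + 2\right) e^{x}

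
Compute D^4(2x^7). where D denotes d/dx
1680 x^{3}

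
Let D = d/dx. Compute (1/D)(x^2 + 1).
\frac{x^{3}}{3} + x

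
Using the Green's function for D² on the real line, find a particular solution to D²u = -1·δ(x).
-\frac{|x|}{2}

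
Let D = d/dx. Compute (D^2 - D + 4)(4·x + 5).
16 x + 16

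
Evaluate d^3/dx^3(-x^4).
- 24 x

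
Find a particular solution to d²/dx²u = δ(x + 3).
\frac{|x + 3|}{2}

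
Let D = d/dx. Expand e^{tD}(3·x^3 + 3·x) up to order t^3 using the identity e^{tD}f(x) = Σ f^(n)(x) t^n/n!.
3 t^{3} + 9 t^{2} x + 3 t \left(3 x^{2} + 1\right) + 3 x^{3} + 3 x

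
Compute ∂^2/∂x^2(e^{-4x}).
16 e^{- 4 x}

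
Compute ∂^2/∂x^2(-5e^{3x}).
- 45 e^{3 x}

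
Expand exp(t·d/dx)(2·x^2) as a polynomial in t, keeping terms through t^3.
2 t^{2} + 4 t x + 2 x^{2}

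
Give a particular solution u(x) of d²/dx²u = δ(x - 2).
\frac{|x - 2|}{2}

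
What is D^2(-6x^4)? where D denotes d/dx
- 72 x^{2}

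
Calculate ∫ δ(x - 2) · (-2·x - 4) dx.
-8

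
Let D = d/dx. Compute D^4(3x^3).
0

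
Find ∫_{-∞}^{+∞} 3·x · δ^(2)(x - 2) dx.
0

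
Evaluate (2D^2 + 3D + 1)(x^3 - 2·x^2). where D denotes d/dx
x^{3} + 7 x^{2} - 8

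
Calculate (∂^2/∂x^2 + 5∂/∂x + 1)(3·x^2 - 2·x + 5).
3 x^{2} + 28 x + 1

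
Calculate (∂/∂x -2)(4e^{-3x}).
- 20 e^{- 3 x}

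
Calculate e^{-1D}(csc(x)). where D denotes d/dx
\csc{\left(x - 1 \right)}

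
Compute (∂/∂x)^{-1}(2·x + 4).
x^{2} + 4 x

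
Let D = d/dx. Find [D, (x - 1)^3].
3 \left(x - 1\right)^{2}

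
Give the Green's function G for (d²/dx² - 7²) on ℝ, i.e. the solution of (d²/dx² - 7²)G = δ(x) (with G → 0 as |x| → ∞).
-\frac{e^{-7|x|}}{14}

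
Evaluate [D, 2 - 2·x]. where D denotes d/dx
-2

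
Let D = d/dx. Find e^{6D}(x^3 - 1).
x^{3} + 18 x^{2} + 108 x + 215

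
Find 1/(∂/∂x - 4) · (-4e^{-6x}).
\frac{2 e^{- 6 x}}{5}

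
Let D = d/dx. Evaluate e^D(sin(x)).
\sin{\left(x + 1 \right)}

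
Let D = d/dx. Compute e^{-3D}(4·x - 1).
4 x - 13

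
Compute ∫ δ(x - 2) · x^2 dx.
4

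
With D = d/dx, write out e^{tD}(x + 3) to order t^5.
t + x + 3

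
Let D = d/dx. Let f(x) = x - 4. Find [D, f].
1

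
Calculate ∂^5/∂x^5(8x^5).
960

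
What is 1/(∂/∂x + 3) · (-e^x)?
- \frac{e^{x}}{4}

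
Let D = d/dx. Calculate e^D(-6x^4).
- 6 x^{4} - 24 x^{3} - 36 x^{2} - 24 x - 6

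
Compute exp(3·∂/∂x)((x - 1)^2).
x^{2} + 4 x + 4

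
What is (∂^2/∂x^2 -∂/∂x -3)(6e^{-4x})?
102 e^{- 4 x}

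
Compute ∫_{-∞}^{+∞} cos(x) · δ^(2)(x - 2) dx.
- \cos{\left(2 \right)}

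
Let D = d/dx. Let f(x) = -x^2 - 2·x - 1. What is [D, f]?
- 2 x - 2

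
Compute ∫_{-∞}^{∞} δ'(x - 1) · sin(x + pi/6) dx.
- \cos{\left(\frac{\pi}{6} + 1 \right)}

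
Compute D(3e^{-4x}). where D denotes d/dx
- 12 e^{- 4 x}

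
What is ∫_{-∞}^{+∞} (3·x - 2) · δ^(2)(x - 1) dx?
0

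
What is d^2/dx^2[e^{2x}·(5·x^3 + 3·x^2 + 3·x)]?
\left(20 x^{3} + 72 x^{2} + 66 x + 18\right) e^{2 x}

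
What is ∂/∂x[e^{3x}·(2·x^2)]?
2 x \left(3 x + 2\right) e^{3 x}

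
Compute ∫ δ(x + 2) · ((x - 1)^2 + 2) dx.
11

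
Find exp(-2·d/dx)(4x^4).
4 x^{4} - 32 x^{3} + 96 x^{2} - 128 x + 64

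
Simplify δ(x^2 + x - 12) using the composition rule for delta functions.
\frac{\delta(x + 4) + \delta(x - 3)}{7}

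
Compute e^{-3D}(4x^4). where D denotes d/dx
4 x^{4} - 48 x^{3} + 216 x^{2} - 432 x + 324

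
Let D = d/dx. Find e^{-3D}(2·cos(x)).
2 \cos{\left(x - 3 \right)}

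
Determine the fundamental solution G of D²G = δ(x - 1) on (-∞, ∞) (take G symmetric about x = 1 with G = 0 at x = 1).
\frac{|x - 1|}{2}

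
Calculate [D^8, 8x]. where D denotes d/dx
64D^{7}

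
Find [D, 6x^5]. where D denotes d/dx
30 x^{4}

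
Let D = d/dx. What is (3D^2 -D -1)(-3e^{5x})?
- 207 e^{5 x}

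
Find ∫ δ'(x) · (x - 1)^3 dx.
-3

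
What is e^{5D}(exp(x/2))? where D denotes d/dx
e^{\frac{x}{2} + \frac{5}{2}}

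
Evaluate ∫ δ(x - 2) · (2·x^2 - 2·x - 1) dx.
3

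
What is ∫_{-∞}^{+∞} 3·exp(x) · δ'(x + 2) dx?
- \frac{3}{e^{2}}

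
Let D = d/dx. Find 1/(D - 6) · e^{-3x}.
- \frac{e^{- 3 x}}{9}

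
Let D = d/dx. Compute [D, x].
1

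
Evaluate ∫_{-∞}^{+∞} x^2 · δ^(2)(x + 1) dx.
2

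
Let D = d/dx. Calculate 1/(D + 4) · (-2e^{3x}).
- \frac{2 e^{3 x}}{7}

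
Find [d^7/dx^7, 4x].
28\frac{d^{6}}{dx^{6}}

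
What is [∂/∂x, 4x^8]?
32 x^{7}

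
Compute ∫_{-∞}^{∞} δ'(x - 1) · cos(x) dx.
\sin{\left(1 \right)}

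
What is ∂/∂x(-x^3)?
- 3 x^{2}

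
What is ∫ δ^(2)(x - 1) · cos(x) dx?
- \cos{\left(1 \right)}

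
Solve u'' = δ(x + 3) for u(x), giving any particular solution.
\frac{|x + 3|}{2}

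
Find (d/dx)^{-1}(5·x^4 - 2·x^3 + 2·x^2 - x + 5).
x^{5} - \frac{x^{4}}{2} + \frac{2 x^{3}}{3} - \frac{x^{2}}{2} + 5 x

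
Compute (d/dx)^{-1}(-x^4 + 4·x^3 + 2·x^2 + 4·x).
- \frac{x^{5}}{5} + x^{4} + \frac{2 x^{3}}{3} + 2 x^{2}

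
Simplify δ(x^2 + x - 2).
\frac{\delta(x + 2) + \delta(x - 1)}{3}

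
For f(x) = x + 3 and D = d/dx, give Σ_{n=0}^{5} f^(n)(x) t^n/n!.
t + x + 3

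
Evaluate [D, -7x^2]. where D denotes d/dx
- 14 x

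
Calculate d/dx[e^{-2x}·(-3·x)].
3 \left(2 x - 1\right) e^{- 2 x}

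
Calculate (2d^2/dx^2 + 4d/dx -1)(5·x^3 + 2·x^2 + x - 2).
- 5 x^{3} + 58 x^{2} + 75 x + 14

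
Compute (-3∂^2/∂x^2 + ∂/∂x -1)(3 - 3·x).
3 x - 6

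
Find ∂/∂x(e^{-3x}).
- 3 e^{- 3 x}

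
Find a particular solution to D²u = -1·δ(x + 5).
-\frac{|x + 5|}{2}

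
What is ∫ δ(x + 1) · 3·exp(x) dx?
\frac{3}{e}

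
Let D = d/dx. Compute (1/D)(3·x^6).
\frac{3 x^{7}}{7}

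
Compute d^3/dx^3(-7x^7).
- 1470 x^{4}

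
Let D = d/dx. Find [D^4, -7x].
-28D^{3}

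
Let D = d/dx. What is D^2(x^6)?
30 x^{4}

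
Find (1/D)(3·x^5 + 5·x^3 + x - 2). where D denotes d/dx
\frac{x^{6}}{2} + \frac{5 x^{4}}{4} + \frac{x^{2}}{2} - 2 x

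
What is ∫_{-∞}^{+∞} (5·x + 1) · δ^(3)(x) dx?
0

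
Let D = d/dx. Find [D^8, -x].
-8D^{7}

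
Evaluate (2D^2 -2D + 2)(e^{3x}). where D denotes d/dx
14 e^{3 x}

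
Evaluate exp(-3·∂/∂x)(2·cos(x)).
2 \cos{\left(x - 3 \right)}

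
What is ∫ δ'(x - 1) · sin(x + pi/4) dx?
- \cos{\left(\frac{\pi}{4} + 1 \right)}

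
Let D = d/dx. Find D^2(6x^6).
180 x^{4}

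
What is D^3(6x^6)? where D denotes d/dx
720 x^{3}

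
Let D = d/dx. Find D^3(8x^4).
192 x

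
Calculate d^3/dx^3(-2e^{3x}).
- 54 e^{3 x}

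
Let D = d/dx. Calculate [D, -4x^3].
- 12 x^{2}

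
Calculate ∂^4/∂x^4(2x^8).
3360 x^{4}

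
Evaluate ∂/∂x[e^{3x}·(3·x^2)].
3 x \left(3 x + 2\right) e^{3 x}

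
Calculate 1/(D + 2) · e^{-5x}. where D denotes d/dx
- \frac{e^{- 5 x}}{3}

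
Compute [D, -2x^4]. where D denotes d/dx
- 8 x^{3}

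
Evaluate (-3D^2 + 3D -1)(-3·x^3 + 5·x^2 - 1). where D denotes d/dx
3 x^{3} - 32 x^{2} + 84 x - 29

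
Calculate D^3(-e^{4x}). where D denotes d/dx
- 64 e^{4 x}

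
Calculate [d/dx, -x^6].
- 6 x^{5}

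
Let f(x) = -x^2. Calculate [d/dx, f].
- 2 x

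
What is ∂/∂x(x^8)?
8 x^{7}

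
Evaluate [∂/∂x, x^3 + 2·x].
3 x^{2} + 2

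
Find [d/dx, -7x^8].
- 56 x^{7}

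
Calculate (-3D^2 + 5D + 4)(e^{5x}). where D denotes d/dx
- 46 e^{5 x}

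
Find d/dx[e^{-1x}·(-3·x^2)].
3 x \left(x - 2\right) e^{- x}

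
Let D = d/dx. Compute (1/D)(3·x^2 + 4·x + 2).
x^{3} + 2 x^{2} + 2 x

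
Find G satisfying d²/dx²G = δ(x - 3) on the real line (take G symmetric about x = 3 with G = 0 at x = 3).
\frac{|x - 3|}{2}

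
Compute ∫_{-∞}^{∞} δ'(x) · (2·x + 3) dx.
-2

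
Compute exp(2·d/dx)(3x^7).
3 x^{7} + 42 x^{6} + 252 x^{5} + 840 x^{4} + 1680 x^{3} + 2016 x^{2} + 1344 x + 384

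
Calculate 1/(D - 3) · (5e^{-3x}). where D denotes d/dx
- \frac{5 e^{- 3 x}}{6}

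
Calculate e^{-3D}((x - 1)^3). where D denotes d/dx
x^{3} - 12 x^{2} + 48 x - 64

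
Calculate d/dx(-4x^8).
- 32 x^{7}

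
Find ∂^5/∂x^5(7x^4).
0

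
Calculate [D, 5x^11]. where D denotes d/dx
55 x^{10}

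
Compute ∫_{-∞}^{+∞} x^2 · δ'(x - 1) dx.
-2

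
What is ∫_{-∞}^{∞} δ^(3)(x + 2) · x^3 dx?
-6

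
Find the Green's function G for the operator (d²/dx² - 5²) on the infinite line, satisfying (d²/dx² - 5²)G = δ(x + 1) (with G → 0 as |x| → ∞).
-\frac{e^{-5|x + 1|}}{10}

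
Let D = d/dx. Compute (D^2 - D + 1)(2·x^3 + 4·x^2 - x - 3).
2 x^{3} - 2 x^{2} + 3 x + 6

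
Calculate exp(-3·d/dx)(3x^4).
3 x^{4} - 36 x^{3} + 162 x^{2} - 324 x + 243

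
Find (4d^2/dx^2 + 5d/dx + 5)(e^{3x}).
56 e^{3 x}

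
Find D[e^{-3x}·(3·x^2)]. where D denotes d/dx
3 x \left(2 - 3 x\right) e^{- 3 x}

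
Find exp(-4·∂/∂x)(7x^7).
7 x^{7} - 196 x^{6} + 2352 x^{5} - 15680 x^{4} + 62720 x^{3} - 150528 x^{2} + 200704 x - 114688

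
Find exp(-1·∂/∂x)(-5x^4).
- 5 x^{4} + 20 x^{3} - 30 x^{2} + 20 x - 5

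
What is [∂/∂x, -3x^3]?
- 9 x^{2}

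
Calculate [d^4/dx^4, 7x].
28\frac{d^{3}}{dx^{3}}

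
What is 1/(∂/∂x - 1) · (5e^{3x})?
\frac{5 e^{3 x}}{2}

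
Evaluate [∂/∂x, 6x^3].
18 x^{2}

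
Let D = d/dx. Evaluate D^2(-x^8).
- 56 x^{6}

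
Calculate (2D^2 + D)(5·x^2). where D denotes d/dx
10 x + 20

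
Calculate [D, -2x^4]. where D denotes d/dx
- 8 x^{3}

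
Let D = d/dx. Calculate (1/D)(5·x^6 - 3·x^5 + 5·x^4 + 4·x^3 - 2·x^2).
\frac{5 x^{7}}{7} - \frac{x^{6}}{2} + x^{5} + x^{4} - \frac{2 x^{3}}{3}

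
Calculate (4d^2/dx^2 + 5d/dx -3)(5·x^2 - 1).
- 15 x^{2} + 50 x + 43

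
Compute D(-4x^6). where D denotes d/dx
- 24 x^{5}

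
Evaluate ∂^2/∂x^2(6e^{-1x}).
6 e^{- x}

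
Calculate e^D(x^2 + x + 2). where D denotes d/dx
x^{2} + 3 x + 4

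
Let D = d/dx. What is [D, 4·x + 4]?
4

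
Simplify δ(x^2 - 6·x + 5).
\frac{\delta(x - 5) + \delta(x - 1)}{4}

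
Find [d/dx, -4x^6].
- 24 x^{5}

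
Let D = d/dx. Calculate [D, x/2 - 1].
\frac{1}{2}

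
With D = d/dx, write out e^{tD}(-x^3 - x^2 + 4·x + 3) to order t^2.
- t^{2} \left(3 x + 1\right) - t \left(3 x^{2} + 2 x - 4\right) - x^{3} - x^{2} + 4 x + 3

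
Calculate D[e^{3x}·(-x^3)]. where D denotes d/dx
3 x^{2} \left(- x - 1\right) e^{3 x}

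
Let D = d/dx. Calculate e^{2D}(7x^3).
7 x^{3} + 42 x^{2} + 84 x + 56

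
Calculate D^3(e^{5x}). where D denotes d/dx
125 e^{5 x}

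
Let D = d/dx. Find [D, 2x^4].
8 x^{3}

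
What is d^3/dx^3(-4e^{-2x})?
32 e^{- 2 x}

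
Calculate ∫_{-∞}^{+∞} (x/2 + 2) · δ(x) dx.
2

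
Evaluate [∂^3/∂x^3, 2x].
6\frac{d^{2}}{dx^{2}}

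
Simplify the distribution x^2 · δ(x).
0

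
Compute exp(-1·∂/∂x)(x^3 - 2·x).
x^{3} - 3 x^{2} + x + 1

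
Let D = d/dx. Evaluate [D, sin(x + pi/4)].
\cos{\left(x + \frac{\pi}{4} \right)}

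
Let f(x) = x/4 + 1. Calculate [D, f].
\frac{1}{4}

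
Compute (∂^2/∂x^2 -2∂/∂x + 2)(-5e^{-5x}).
- 185 e^{- 5 x}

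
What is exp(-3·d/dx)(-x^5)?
- x^{5} + 15 x^{4} - 90 x^{3} + 270 x^{2} - 405 x + 243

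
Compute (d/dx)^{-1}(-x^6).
- \frac{x^{7}}{7}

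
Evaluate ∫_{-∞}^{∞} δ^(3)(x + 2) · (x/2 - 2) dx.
0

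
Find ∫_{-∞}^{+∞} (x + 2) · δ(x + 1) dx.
1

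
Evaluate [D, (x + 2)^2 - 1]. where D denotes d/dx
2 x + 4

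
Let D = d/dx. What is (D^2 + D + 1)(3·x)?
3 x + 3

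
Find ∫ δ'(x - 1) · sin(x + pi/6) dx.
- \cos{\left(\frac{\pi}{6} + 1 \right)}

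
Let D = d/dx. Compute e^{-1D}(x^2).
x^{2} - 2 x + 1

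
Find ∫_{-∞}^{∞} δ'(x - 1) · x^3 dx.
-3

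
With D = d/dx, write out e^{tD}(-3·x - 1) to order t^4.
- 3 t - 3 x - 1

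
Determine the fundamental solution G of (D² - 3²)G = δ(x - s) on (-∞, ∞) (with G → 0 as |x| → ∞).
-\frac{e^{-3|x-s|}}{6}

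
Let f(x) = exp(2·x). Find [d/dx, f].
2 e^{2 x}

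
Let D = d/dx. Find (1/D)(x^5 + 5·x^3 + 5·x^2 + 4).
\frac{x^{6}}{6} + \frac{5 x^{4}}{4} + \frac{5 x^{3}}{3} + 4 x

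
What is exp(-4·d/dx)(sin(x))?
\sin{\left(x - 4 \right)}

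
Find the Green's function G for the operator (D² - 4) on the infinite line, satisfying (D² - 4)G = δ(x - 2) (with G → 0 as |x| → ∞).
-\frac{e^{-2|x - 2|}}{4}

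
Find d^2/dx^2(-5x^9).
- 360 x^{7}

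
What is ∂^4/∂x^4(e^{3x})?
81 e^{3 x}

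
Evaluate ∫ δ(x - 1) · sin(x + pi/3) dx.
\sin{\left(1 + \frac{\pi}{3} \right)}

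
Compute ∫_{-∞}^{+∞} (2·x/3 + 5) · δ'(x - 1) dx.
- \frac{2}{3}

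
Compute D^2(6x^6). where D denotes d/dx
180 x^{4}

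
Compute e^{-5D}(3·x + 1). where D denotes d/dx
3 x - 14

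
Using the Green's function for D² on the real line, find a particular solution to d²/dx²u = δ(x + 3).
\frac{|x + 3|}{2}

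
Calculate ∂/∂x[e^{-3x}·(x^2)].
x \left(2 - 3 x\right) e^{- 3 x}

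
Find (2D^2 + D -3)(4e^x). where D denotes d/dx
0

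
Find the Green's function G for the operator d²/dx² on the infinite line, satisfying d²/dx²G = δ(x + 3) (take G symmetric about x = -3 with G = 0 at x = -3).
\frac{|x + 3|}{2}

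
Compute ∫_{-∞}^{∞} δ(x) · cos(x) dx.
1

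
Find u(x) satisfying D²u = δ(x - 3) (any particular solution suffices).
\frac{|x - 3|}{2}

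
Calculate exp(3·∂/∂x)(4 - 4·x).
- 4 x - 8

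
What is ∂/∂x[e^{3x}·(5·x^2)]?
5 x \left(3 x + 2\right) e^{3 x}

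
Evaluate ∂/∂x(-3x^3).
- 9 x^{2}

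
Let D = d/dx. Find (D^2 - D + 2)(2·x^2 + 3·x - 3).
4 x^{2} + 2 x - 5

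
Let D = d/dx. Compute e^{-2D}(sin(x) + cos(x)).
\sqrt{2} \cos{\left(- x + \frac{\pi}{4} + 2 \right)}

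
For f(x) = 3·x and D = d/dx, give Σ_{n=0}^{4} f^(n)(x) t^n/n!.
3 t + 3 x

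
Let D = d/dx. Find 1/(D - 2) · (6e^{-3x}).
- \frac{6 e^{- 3 x}}{5}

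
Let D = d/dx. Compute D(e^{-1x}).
- e^{- x}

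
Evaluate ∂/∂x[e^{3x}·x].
\left(3 x + 1\right) e^{3 x}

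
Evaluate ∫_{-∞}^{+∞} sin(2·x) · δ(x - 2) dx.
\sin{\left(4 \right)}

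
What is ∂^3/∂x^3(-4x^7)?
- 840 x^{4}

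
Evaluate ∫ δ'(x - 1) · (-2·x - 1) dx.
2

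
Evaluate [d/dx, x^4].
4 x^{3}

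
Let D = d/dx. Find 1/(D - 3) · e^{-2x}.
- \frac{e^{- 2 x}}{5}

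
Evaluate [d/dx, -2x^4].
- 8 x^{3}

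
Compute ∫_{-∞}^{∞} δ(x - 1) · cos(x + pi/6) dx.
\cos{\left(\frac{\pi}{6} + 1 \right)}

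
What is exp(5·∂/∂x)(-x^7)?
- x^{7} - 35 x^{6} - 525 x^{5} - 4375 x^{4} - 21875 x^{3} - 65625 x^{2} - 109375 x - 78125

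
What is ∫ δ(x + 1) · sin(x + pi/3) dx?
\cos{\left(\frac{\pi}{6} + 1 \right)}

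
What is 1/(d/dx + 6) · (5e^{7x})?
\frac{5 e^{7 x}}{13}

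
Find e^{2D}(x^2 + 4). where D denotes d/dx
x^{2} + 4 x + 8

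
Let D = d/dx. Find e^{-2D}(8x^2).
8 x^{2} - 32 x + 32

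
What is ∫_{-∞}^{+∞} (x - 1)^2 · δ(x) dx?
1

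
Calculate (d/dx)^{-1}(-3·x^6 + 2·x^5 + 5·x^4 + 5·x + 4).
- \frac{3 x^{7}}{7} + \frac{x^{6}}{3} + x^{5} + \frac{5 x^{2}}{2} + 4 x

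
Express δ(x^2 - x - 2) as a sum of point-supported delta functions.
\frac{\delta(x + 1) + \delta(x - 2)}{3}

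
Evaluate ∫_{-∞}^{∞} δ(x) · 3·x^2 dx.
0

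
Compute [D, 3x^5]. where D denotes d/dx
15 x^{4}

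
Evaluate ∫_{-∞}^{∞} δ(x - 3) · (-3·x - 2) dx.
-11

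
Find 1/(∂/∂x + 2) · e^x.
\frac{e^{x}}{3}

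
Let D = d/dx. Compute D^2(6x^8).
336 x^{6}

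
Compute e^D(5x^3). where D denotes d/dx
5 x^{3} + 15 x^{2} + 15 x + 5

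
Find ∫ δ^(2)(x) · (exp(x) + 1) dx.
1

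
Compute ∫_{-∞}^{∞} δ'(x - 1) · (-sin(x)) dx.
\cos{\left(1 \right)}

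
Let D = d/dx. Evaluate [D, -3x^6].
- 18 x^{5}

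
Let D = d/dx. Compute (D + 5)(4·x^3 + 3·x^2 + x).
20 x^{3} + 27 x^{2} + 11 x + 1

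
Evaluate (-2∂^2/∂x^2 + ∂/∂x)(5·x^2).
10 x - 20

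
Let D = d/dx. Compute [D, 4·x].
4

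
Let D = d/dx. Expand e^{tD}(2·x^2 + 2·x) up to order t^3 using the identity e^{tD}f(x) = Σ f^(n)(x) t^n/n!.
2 t^{2} + 2 t \left(2 x + 1\right) + 2 x^{2} + 2 x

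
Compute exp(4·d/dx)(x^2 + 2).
x^{2} + 8 x + 18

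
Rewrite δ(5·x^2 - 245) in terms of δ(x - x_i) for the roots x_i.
\frac{\delta(x - 7) + \delta(x + 7)}{70}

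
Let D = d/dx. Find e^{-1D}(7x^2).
7 x^{2} - 14 x + 7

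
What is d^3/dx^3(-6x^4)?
- 144 x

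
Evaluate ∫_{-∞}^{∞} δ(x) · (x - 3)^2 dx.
9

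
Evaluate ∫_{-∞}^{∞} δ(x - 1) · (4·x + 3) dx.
7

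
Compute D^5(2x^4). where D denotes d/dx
0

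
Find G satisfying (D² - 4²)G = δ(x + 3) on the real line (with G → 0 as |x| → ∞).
-\frac{e^{-4|x + 3|}}{8}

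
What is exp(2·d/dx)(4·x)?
4 x + 8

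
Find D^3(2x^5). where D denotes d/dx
120 x^{2}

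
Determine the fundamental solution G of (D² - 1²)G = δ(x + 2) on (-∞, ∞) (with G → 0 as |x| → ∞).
-\frac{e^{-|x + 2|}}{2}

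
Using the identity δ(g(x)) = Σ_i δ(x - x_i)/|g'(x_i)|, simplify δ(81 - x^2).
\frac{\delta(x - 9) + \delta(x + 9)}{18}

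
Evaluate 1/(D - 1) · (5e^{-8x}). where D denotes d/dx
- \frac{5 e^{- 8 x}}{9}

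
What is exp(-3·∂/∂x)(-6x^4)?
- 6 x^{4} + 72 x^{3} - 324 x^{2} + 648 x - 486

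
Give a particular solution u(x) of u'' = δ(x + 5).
\frac{|x + 5|}{2}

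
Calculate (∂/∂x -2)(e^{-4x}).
- 6 e^{- 4 x}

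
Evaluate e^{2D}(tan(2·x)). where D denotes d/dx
\tan{\left(2 x + 4 \right)}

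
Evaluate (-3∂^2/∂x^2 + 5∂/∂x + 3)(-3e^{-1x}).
15 e^{- x}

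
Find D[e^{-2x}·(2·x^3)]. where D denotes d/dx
x^{2} \left(6 - 4 x\right) e^{- 2 x}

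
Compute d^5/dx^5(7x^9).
105840 x^{4}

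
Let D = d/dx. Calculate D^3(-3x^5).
- 180 x^{2}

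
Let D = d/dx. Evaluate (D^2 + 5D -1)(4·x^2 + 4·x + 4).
- 4 x^{2} + 36 x + 24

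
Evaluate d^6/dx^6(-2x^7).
- 10080 x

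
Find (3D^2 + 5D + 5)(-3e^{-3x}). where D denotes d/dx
- 51 e^{- 3 x}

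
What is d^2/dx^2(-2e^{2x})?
- 8 e^{2 x}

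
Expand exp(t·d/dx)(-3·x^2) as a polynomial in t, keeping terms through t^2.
- 3 t^{2} - 6 t x - 3 x^{2}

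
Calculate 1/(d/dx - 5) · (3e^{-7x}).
- \frac{e^{- 7 x}}{4}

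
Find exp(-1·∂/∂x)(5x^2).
5 x^{2} - 10 x + 5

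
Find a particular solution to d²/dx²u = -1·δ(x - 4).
-\frac{|x - 4|}{2}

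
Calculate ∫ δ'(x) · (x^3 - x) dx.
1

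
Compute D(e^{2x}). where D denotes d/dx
2 e^{2 x}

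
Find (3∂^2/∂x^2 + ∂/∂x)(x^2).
2 x + 6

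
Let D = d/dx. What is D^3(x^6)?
120 x^{3}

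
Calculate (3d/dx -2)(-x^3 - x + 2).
2 x^{3} - 9 x^{2} + 2 x - 7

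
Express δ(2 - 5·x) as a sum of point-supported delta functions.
\frac{\delta(x - 2/5)}{5}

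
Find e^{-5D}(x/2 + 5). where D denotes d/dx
\frac{x}{2} + \frac{5}{2}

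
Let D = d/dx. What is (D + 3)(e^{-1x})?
2 e^{- x}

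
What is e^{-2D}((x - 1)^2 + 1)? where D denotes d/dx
x^{2} - 6 x + 10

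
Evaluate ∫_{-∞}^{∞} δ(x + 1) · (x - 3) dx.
-4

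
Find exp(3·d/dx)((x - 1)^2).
x^{2} + 4 x + 4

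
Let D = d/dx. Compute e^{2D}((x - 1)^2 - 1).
x \left(x + 2\right)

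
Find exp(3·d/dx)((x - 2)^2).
x^{2} + 2 x + 1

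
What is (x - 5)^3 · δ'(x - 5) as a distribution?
0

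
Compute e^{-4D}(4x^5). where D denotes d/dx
4 x^{5} - 80 x^{4} + 640 x^{3} - 2560 x^{2} + 5120 x - 4096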